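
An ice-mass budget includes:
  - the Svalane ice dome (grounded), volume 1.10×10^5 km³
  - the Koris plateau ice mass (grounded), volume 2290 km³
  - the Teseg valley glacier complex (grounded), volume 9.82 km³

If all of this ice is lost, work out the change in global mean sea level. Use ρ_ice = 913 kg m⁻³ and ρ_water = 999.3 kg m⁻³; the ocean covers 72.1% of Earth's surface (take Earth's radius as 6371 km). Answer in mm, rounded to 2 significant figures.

≈ 280 mm

Svalane: 1.10×10^5 km³ × (913/999.3) = 1.005×10^5 km³ of water.
Koris: 2290 km³ × (913/999.3) = 2092 km³ of water.
Teseg: 9.82 km³ × (913/999.3) = 8.972 km³ of water.
Total added water ≈ 1.026×10^14 m³ over 3.68×10^14 m² → Δh = 0.279 m = 280 mm.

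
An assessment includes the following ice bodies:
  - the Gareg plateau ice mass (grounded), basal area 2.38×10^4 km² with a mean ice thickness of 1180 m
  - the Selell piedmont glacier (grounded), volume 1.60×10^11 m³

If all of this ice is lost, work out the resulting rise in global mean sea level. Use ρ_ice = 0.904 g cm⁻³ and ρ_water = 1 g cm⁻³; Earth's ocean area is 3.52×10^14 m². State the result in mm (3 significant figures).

≈ 72.5 mm

Gareg: ice volume = 2.38×10^4 km² × 1180 m = 2.808×10^4 km³; 2.808×10^4 × (904/1000) = 2.539×10^4 km³ of water.
Selell: 1.60×10^11 m³ × (904/1000) = 1.446×10^11 m³ of water.
Total added water ≈ 2.553×10^13 m³ over 3.52×10^14 m² → Δh = 0.0725 m = 72.5 mm.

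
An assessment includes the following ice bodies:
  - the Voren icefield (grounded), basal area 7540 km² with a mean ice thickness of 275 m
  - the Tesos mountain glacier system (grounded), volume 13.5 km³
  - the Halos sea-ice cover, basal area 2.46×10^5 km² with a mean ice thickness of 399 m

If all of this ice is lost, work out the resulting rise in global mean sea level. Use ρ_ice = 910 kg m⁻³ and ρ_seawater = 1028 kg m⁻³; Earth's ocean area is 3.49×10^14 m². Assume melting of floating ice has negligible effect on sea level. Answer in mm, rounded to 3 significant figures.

Voren: ice volume = 7540 km² × 275 m = 2074 km³; 2074 × (910/1028) = 1835 km³ of water.
Tesos: 13.5 km³ × (910/1028) = 11.95 km³ of water.
The Halos sea-ice cover is floating and already displaces its own weight of water, so its melt adds essentially nothing to sea level.
Total added water ≈ 1.847×10^12 m³ over 3.49×10^14 m² → Δh = 5.29×10^-3 m = 5.29 mm.

≈ 5.29 mm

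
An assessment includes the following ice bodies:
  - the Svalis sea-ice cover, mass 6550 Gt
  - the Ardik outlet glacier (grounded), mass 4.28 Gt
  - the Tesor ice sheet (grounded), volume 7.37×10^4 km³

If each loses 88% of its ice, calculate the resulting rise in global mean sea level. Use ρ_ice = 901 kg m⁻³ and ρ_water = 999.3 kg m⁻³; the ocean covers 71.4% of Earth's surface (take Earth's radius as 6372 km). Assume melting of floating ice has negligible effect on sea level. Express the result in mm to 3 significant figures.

≈ 161 mm

The Svalis sea-ice cover is floating and already displaces its own weight of water, so its melt adds essentially nothing to sea level.
Ardik: 0.88 × 4.28 Gt = 3.766×10^12 kg; dividing by ρ_w = 999.3 kg m⁻³ gives 3.769×10^9 m³ of water.
Tesor: 0.88 × 7.37×10^4 km³ × (901/999.3) = 5.848×10^4 km³ of water.
Total added water ≈ 5.848×10^13 m³ over 3.64×10^14 m² → Δh = 0.161 m = 161 mm.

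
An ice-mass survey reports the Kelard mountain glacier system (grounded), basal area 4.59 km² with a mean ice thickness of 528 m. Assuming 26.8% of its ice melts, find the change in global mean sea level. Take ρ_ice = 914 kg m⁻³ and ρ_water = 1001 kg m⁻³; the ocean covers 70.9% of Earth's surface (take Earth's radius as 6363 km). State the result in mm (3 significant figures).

Kelard: ice volume = 4.59 km² × 528 m = 2.424 km³; 0.268 × 2.424 × (914/1001) = 0.5931 km³ of water.
Spread over 3.61×10^14 m² of ocean, Δh = 5.931×10^8 / 3.61×10^14 = 1.64×10^-6 m = 1.64×10^-3 mm.

≈ 1.64×10^-3 mm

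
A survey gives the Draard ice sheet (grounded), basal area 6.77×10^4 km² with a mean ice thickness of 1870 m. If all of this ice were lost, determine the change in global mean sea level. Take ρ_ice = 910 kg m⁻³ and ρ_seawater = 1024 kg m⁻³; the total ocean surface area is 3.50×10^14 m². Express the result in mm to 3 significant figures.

≈ 321 mm

Draard: ice volume = 6.77×10^4 km² × 1870 m = 1.266×10^5 km³; 1.266×10^5 × (910/1024) = 1.125×10^5 km³ of water.
Spread over 3.50×10^14 m² of ocean, Δh = 1.125×10^14 / 3.50×10^14 = 0.321 m = 321 mm.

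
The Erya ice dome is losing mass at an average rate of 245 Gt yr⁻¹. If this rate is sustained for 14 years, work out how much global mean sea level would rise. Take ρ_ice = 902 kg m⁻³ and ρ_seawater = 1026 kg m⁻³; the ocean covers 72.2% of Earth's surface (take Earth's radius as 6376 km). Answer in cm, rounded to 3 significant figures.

Total mass lost = 245 Gt/yr × 14 yr = 3430 Gt = 3.430×10^15 kg.
ρ_w = 1026 kg m⁻³, so water volume = 3.430×10^15 / 1026 = 3.343×10^12 m³.
Δh = 3.343×10^12 / 3.69×10^14 = 9.06×10^-3 m = 0.906 cm.

≈ 0.906 cm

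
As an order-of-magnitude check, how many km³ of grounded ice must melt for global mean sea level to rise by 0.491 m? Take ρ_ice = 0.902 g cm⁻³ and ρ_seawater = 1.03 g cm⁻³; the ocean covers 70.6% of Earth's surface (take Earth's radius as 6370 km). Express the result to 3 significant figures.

Required water volume = Δh × A = 0.491 m × 3.60×10^14 m² = 1.768×10^14 m³ = 1.768×10^5 km³.
Ice volume = water volume × ρ_w/ρ_ice = 1.768×10^5 × 1030/902 = 2.02×10^5 km³.

≈ 2.02×10^5 km³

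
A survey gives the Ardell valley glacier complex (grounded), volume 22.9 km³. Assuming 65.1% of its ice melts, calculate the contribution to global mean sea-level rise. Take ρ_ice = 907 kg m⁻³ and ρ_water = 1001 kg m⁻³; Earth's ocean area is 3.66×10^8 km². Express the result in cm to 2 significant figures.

≈ 3.7×10^-3 cm

Ardell: 0.651 × 22.9 km³ × (907/1001) = 13.51 km³ of water.
Spread over 3.66×10^14 m² of ocean, Δh = 1.351×10^10 / 3.66×10^14 = 3.69×10^-5 m = 3.7×10^-3 cm.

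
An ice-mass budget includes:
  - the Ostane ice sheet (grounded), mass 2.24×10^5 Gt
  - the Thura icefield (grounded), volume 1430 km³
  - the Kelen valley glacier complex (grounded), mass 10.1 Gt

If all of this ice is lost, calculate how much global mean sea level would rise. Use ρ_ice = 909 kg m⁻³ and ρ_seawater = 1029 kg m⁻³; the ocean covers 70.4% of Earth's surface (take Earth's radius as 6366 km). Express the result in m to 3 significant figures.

Ostane: 2.24×10^5 Gt = 2.240×10^17 kg; dividing by ρ_w = 1029 kg m⁻³ gives 2.177×10^14 m³ of water.
Thura: 1430 km³ × (909/1029) = 1263 km³ of water.
Kelen: 10.1 Gt = 1.010×10^13 kg; dividing by ρ_w = 1029 kg m⁻³ gives 9.815×10^9 m³ of water.
Total added water ≈ 2.190×10^14 m³ over 3.59×10^14 m² → Δh = 0.611 m.

≈ 0.611 m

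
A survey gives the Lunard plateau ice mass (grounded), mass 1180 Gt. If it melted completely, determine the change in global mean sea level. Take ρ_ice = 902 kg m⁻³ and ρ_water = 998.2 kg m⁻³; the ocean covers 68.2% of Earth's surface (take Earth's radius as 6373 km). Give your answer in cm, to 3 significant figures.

≈ 0.340 cm

Lunard: 1180 Gt = 1.180×10^15 kg; dividing by ρ_w = 998.2 kg m⁻³ gives 1.182×10^12 m³ of water.
Spread over 3.48×10^14 m² of ocean, Δh = 1.182×10^12 / 3.48×10^14 = 3.40×10^-3 m = 0.340 cm.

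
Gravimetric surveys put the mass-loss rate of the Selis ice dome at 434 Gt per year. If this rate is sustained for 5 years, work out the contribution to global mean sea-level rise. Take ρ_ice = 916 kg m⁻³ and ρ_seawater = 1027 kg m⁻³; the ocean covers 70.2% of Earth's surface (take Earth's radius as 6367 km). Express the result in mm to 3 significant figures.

Total mass lost = 434 Gt/yr × 5 yr = 2170 Gt = 2.170×10^15 kg.
ρ_w = 1027 kg m⁻³, so water volume = 2.170×10^15 / 1027 = 2.113×10^12 m³.
Δh = 2.113×10^12 / 3.58×10^14 = 5.91×10^-3 m = 5.91 mm.

≈ 5.91 mm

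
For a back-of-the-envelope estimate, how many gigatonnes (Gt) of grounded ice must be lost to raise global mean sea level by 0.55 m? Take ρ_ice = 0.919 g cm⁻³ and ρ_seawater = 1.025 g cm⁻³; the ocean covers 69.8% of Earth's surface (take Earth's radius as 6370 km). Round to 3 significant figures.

Required water volume = Δh × A = 0.55 m × 3.56×10^14 m² = 1.958×10^14 m³.
ρ_w = 1.025 g cm⁻³ = 1025 kg m⁻³, so the mass of water = 1.958×10^14 m³ × 1025 kg m⁻³ = 2.006×10^17 kg = 2.01×10^5 Gt (and the same mass of ice, by conservation).

≈ 2.01×10^5 Gt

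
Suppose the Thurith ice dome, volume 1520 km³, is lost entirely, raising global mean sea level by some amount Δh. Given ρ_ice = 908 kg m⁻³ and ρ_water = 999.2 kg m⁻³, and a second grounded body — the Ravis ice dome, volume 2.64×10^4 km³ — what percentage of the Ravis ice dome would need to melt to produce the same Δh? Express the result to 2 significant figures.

Equal sea-level rise means equal mass of meltwater, i.e. equal mass of ice lost.
Ice mass of Thurith: 1.380×10^15 kg; ice mass of Ravis: 2.397×10^16 kg.
Fraction required = 1.380×10^15 / 2.397×10^16 = 0.0576 → 5.8 %.

≈ 5.8 %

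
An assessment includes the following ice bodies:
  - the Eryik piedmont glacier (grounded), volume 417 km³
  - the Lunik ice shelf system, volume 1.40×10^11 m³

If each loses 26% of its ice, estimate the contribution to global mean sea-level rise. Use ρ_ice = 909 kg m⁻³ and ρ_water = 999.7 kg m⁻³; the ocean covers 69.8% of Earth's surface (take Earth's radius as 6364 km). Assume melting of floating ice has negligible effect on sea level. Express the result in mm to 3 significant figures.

Eryik: 0.26 × 417 km³ × (909/999.7) = 98.58 km³ of water.
The Lunik ice shelf system is floating and already displaces its own weight of water, so its melt adds essentially nothing to sea level.
Total added water ≈ 9.858×10^10 m³ over 3.55×10^14 m² → Δh = 2.78×10^-4 m = 0.278 mm.

≈ 0.278 mm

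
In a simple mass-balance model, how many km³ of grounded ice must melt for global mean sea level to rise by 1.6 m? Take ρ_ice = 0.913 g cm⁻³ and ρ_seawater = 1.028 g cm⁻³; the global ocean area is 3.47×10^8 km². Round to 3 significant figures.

≈ 6.25×10^5 km³

Required water volume = Δh × A = 1.6 m × 3.47×10^14 m² = 5.552×10^14 m³ = 5.552×10^5 km³.
Ice volume = water volume × ρ_w/ρ_ice = 5.552×10^5 × 1028/913 = 6.25×10^5 km³.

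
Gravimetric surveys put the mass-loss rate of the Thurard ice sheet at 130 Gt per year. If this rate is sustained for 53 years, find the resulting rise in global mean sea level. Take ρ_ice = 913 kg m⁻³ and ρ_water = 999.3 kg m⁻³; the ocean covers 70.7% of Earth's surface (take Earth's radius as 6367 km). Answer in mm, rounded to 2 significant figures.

Total mass lost = 130 Gt/yr × 53 yr = 6890 Gt = 6.890×10^15 kg.
ρ_w = 999.3 kg m⁻³, so water volume = 6.890×10^15 / 999.3 = 6.895×10^12 m³.
Δh = 6.895×10^12 / 3.60×10^14 = 0.0191 m = 19 mm.

≈ 19 mm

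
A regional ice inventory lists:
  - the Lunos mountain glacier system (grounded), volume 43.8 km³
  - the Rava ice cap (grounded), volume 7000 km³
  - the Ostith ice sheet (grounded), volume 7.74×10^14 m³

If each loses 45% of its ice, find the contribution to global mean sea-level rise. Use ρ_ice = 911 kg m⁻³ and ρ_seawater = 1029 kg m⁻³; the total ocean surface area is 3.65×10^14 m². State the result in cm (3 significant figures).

≈ 85.3 cm

Lunos: 0.45 × 43.8 km³ × (911/1029) = 17.45 km³ of water.
Rava: 0.45 × 7000 km³ × (911/1029) = 2789 km³ of water.
Ostith: 0.45 × 7.74×10^14 m³ × (911/1029) = 3.084×10^14 m³ of water.
Total added water ≈ 3.112×10^14 m³ over 3.65×10^14 m² → Δh = 0.853 m = 85.3 cm.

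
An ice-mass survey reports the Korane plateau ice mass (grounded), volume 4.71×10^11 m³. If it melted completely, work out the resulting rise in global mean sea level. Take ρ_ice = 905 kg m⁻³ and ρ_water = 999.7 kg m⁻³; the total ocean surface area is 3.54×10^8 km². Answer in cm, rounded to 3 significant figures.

≈ 0.120 cm

Korane: 4.71×10^11 m³ × (905/999.7) = 4.264×10^11 m³ of water.
Spread over 3.54×10^14 m² of ocean, Δh = 4.264×10^11 / 3.54×10^14 = 1.20×10^-3 m = 0.120 cm.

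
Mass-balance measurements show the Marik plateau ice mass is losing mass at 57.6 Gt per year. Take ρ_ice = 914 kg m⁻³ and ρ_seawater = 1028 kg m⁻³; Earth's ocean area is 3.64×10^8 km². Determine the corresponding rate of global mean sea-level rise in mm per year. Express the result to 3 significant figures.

≈ 0.154 mm/yr

ρ_w = 1028 kg m⁻³. Annual water volume added = 57.6 Gt / ρ_w = 5.760×10^13 kg / 1028 kg m⁻³ = 5.603×10^10 m³.
Δh per year = 5.603×10^10 / 3.64×10^14 = 1.54×10^-4 m = 0.154 mm.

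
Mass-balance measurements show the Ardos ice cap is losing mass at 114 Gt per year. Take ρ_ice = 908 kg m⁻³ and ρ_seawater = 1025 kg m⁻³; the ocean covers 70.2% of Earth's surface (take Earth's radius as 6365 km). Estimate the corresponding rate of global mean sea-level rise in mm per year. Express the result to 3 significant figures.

ρ_w = 1025 kg m⁻³. Annual water volume added = 114 Gt / ρ_w = 1.140×10^14 kg / 1025 kg m⁻³ = 1.112×10^11 m³.
Δh per year = 1.112×10^11 / 3.57×10^14 = 3.11×10^-4 m = 0.311 mm.

≈ 0.311 mm/yr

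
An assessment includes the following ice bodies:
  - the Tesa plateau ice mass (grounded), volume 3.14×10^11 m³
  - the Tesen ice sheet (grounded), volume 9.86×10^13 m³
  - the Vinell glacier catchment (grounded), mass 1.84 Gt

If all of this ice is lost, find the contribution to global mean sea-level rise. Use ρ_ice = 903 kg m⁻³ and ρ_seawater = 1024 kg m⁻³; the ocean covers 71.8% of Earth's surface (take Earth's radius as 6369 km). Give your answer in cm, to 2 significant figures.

≈ 24 cm

Tesa: 3.14×10^11 m³ × (903/1024) = 2.769×10^11 m³ of water.
Tesen: 9.86×10^13 m³ × (903/1024) = 8.695×10^13 m³ of water.
Vinell: 1.84 Gt = 1.840×10^12 kg; dividing by ρ_w = 1024 kg m⁻³ gives 1.797×10^9 m³ of water.
Total added water ≈ 8.723×10^13 m³ over 3.66×10^14 m² → Δh = 0.238 m = 24 cm.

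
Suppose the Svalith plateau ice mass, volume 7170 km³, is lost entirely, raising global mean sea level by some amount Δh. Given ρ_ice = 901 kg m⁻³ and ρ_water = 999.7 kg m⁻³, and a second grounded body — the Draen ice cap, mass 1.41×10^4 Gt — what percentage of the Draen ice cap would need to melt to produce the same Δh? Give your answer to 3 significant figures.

≈ 45.8 %

Equal sea-level rise means equal mass of meltwater, i.e. equal mass of ice lost.
Ice mass of Svalith: 6.460×10^15 kg; ice mass of Draen: 1.410×10^16 kg.
Fraction required = 6.460×10^15 / 1.410×10^16 = 0.458 → 45.8 %.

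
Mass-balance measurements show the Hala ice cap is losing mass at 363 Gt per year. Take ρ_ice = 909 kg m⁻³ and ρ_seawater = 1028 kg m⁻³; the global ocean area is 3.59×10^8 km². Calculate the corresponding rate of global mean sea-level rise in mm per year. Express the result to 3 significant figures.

ρ_w = 1028 kg m⁻³. Annual water volume added = 363 Gt / ρ_w = 3.630×10^14 kg / 1028 kg m⁻³ = 3.531×10^11 m³.
Δh per year = 3.531×10^11 / 3.59×10^14 = 9.84×10^-4 m = 0.984 mm.

≈ 0.984 mm/yr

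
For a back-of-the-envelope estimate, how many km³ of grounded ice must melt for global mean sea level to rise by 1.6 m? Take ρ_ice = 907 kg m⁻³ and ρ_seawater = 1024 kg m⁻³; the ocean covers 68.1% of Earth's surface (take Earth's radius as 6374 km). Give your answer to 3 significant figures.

Required water volume = Δh × A = 1.6 m × 3.48×10^14 m² = 5.563×10^14 m³ = 5.563×10^5 km³.
Ice volume = water volume × ρ_w/ρ_ice = 5.563×10^5 × 1024/907 = 6.28×10^5 km³.

≈ 6.28×10^5 km³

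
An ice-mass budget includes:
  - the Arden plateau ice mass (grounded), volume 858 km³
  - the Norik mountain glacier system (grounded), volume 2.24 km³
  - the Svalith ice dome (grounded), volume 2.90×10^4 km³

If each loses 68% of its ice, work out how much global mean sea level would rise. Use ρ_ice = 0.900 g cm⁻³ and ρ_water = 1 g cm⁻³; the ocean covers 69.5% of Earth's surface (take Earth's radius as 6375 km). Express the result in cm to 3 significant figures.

Arden: 0.68 × 858 km³ × (900/1000) = 525.1 km³ of water.
Norik: 0.68 × 2.24 km³ × (900/1000) = 1.371 km³ of water.
Svalith: 0.68 × 2.90×10^4 km³ × (900/1000) = 1.775×10^4 km³ of water.
Total added water ≈ 1.827×10^13 m³ over 3.55×10^14 m² → Δh = 0.0515 m = 5.15 cm.

≈ 5.15 cm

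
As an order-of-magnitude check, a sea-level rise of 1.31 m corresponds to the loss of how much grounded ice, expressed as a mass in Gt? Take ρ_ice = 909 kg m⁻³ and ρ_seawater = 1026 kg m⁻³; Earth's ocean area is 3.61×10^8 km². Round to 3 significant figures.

≈ 4.85×10^5 Gt

Required water volume = Δh × A = 1.31 m × 3.61×10^14 m² = 4.729×10^14 m³.
ρ_w = 1026 kg m⁻³, so the mass of water = 4.729×10^14 m³ × 1026 kg m⁻³ = 4.852×10^17 kg = 4.85×10^5 Gt (and the same mass of ice, by conservation).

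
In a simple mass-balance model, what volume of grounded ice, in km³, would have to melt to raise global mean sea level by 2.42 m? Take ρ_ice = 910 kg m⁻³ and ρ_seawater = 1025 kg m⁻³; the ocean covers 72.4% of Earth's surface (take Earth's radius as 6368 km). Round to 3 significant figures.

Required water volume = Δh × A = 2.42 m × 3.69×10^14 m² = 8.928×10^14 m³ = 8.928×10^5 km³.
Ice volume = water volume × ρ_w/ρ_ice = 8.928×10^5 × 1025/910 = 1.01×10^6 km³.

≈ 1.01×10^6 km³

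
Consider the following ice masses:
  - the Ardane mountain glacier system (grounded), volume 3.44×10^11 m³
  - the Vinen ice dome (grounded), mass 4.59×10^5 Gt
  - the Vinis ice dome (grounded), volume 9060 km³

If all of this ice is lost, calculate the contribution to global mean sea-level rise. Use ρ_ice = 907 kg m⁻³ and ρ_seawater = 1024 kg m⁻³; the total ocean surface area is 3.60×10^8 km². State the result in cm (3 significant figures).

Ardane: 3.44×10^11 m³ × (907/1024) = 3.047×10^11 m³ of water.
Vinen: 4.59×10^5 Gt = 4.590×10^17 kg; dividing by ρ_w = 1024 kg m⁻³ gives 4.482×10^14 m³ of water.
Vinis: 9060 km³ × (907/1024) = 8025 km³ of water.
Total added water ≈ 4.566×10^14 m³ over 3.60×10^14 m² → Δh = 1.27 m = 127 cm.

≈ 127 cm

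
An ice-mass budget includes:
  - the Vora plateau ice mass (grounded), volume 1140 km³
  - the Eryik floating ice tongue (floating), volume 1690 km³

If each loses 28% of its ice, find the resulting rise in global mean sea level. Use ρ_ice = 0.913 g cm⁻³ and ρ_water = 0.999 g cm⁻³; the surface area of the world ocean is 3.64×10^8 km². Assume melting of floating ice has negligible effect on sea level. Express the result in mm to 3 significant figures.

≈ 0.801 mm

Vora: 0.28 × 1140 km³ × (913/999) = 291.7 km³ of water.
The Eryik floating ice tongue is floating and already displaces its own weight of water, so its melt adds essentially nothing to sea level.
Total added water ≈ 2.917×10^11 m³ over 3.64×10^14 m² → Δh = 8.01×10^-4 m = 0.801 mm.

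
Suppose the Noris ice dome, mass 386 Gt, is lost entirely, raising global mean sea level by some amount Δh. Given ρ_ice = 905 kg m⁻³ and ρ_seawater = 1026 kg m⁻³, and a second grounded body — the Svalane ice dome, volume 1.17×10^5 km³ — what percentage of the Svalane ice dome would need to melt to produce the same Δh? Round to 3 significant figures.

Equal sea-level rise means equal mass of meltwater, i.e. equal mass of ice lost.
Ice mass of Noris: 3.860×10^14 kg; ice mass of Svalane: 1.059×10^17 kg.
Fraction required = 3.860×10^14 / 1.059×10^17 = 3.65×10^-3 → 0.365 %.

≈ 0.365 %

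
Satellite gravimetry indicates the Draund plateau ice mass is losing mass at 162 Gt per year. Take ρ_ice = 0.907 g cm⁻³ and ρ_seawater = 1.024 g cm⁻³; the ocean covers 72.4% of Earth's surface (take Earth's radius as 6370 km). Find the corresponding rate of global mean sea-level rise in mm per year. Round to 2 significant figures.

≈ 0.43 mm/yr

ρ_w = 1.024 g cm⁻³ = 1024 kg m⁻³. Annual water volume added = 162 Gt / ρ_w = 1.620×10^14 kg / 1024 kg m⁻³ = 1.582×10^11 m³.
Δh per year = 1.582×10^11 / 3.69×10^14 = 4.29×10^-4 m = 0.43 mm.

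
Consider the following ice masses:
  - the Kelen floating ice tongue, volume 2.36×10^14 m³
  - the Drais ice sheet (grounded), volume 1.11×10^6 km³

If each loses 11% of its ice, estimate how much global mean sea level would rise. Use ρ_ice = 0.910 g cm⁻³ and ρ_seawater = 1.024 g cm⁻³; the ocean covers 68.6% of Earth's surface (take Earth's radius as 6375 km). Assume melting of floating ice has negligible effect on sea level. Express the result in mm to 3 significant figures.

The Kelen floating ice tongue is floating and already displaces its own weight of water, so its melt adds essentially nothing to sea level.
Drais: 0.11 × 1.11×10^6 km³ × (910/1024) = 1.085×10^5 km³ of water.
Total added water ≈ 1.085×10^14 m³ over 3.50×10^14 m² → Δh = 0.310 m = 310 mm.

≈ 310 mm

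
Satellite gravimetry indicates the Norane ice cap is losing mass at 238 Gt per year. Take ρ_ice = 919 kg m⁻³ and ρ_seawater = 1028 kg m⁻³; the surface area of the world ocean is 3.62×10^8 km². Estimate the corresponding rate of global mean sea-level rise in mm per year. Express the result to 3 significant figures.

ρ_w = 1028 kg m⁻³. Annual water volume added = 238 Gt / ρ_w = 2.380×10^14 kg / 1028 kg m⁻³ = 2.315×10^11 m³.
Δh per year = 2.315×10^11 / 3.62×10^14 = 6.40×10^-4 m = 0.640 mm.

≈ 0.640 mm/yr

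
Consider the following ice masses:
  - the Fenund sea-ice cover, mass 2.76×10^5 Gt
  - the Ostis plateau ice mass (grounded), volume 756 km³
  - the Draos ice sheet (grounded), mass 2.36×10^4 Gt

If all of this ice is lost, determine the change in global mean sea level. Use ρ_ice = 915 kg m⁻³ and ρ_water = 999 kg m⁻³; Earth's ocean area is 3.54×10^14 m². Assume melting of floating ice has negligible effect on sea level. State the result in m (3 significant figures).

The Fenund sea-ice cover is floating and already displaces its own weight of water, so its melt adds essentially nothing to sea level.
Ostis: 756 km³ × (915/999) = 692.4 km³ of water.
Draos: 2.36×10^4 Gt = 2.360×10^16 kg; dividing by ρ_w = 999 kg m⁻³ gives 2.362×10^13 m³ of water.
Total added water ≈ 2.432×10^13 m³ over 3.54×10^14 m² → Δh = 0.0687 m.

≈ 0.0687 m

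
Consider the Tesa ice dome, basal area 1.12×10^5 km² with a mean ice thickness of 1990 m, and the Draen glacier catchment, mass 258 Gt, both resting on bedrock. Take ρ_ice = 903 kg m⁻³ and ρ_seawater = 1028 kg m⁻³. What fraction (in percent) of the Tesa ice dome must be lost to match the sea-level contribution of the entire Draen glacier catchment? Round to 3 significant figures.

Equal sea-level rise means equal mass of meltwater, i.e. equal mass of ice lost.
Ice mass of Draen: 2.580×10^14 kg; ice mass of Tesa: 2.013×10^17 kg.
Fraction required = 2.580×10^14 / 2.013×10^17 = 1.28×10^-3 → 0.128 %.

≈ 0.128 %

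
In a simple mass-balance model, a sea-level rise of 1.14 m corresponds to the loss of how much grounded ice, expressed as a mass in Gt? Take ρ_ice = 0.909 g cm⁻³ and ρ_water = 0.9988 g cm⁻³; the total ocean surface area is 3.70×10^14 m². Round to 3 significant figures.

≈ 4.21×10^5 Gt

Required water volume = Δh × A = 1.14 m × 3.70×10^14 m² = 4.218×10^14 m³.
ρ_w = 0.9988 g cm⁻³ = 998.8 kg m⁻³, so the mass of water = 4.218×10^14 m³ × 998.8 kg m⁻³ = 4.213×10^17 kg = 4.21×10^5 Gt (and the same mass of ice, by conservation).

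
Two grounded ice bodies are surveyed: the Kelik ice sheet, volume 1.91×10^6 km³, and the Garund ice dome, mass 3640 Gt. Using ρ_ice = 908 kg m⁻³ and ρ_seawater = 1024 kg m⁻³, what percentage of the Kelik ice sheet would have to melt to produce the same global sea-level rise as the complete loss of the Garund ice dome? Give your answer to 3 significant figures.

Equal sea-level rise means equal mass of meltwater, i.e. equal mass of ice lost.
Ice mass of Garund: 3.640×10^15 kg; ice mass of Kelik: 1.734×10^18 kg.
Fraction required = 3.640×10^15 / 1.734×10^18 = 2.10×10^-3 → 0.210 %.

≈ 0.210 %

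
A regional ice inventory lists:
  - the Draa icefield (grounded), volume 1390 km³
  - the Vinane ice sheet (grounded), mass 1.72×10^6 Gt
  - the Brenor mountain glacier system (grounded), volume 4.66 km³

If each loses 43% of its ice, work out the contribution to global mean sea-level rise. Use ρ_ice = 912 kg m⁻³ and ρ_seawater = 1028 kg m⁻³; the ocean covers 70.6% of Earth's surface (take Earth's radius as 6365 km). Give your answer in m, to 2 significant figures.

Draa: 0.43 × 1390 km³ × (912/1028) = 530.3 km³ of water.
Vinane: 0.43 × 1.72×10^6 Gt = 7.396×10^17 kg; dividing by ρ_w = 1028 kg m⁻³ gives 7.195×10^14 m³ of water.
Brenor: 0.43 × 4.66 km³ × (912/1028) = 1.778 km³ of water.
Total added water ≈ 7.200×10^14 m³ over 3.59×10^14 m² → Δh = 2.00 m.

≈ 2.0 m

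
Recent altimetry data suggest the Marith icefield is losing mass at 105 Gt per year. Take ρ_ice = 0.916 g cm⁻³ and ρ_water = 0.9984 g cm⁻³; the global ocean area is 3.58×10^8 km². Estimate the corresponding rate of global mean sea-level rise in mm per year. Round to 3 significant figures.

≈ 0.294 mm/yr

ρ_w = 0.9984 g cm⁻³ = 998.4 kg m⁻³. Annual water volume added = 105 Gt / ρ_w = 1.050×10^14 kg / 998.4 kg m⁻³ = 1.052×10^11 m³.
Δh per year = 1.052×10^11 / 3.58×10^14 = 2.94×10^-4 m = 0.294 mm.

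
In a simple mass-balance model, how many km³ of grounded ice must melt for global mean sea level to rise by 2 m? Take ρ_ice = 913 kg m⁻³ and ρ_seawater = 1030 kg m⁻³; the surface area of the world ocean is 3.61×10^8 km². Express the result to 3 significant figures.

Required water volume = Δh × A = 2 m × 3.61×10^14 m² = 7.220×10^14 m³ = 7.220×10^5 km³.
Ice volume = water volume × ρ_w/ρ_ice = 7.220×10^5 × 1030/913 = 8.15×10^5 km³.

≈ 8.15×10^5 km³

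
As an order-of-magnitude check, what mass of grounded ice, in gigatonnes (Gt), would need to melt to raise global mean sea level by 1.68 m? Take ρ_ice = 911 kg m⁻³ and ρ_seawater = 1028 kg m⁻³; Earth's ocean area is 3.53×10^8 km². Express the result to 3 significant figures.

Required water volume = Δh × A = 1.68 m × 3.53×10^14 m² = 5.930×10^14 m³.
ρ_w = 1028 kg m⁻³, so the mass of water = 5.930×10^14 m³ × 1028 kg m⁻³ = 6.096×10^17 kg = 6.10×10^5 Gt (and the same mass of ice, by conservation).

≈ 6.10×10^5 Gt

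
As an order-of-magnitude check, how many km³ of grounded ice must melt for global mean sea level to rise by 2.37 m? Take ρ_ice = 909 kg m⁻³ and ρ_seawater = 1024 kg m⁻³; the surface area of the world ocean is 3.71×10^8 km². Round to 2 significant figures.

Required water volume = Δh × A = 2.37 m × 3.71×10^14 m² = 8.793×10^14 m³ = 8.793×10^5 km³.
Ice volume = water volume × ρ_w/ρ_ice = 8.793×10^5 × 1024/909 = 9.9×10^5 km³.

≈ 9.9×10^5 km³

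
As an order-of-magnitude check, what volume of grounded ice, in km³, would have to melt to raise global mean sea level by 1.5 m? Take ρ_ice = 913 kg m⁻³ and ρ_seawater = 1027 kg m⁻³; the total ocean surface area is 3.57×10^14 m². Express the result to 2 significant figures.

≈ 6.0×10^5 km³

Required water volume = Δh × A = 1.5 m × 3.57×10^14 m² = 5.355×10^14 m³ = 5.355×10^5 km³.
Ice volume = water volume × ρ_w/ρ_ice = 5.355×10^5 × 1027/913 = 6.0×10^5 km³.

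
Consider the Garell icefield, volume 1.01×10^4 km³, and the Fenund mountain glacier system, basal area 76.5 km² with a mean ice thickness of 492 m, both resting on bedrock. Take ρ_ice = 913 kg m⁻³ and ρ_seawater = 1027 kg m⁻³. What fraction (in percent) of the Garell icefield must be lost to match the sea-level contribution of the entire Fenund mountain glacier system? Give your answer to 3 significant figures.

Equal sea-level rise means equal mass of meltwater, i.e. equal mass of ice lost.
Ice mass of Fenund: 3.436×10^13 kg; ice mass of Garell: 9.221×10^15 kg.
Fraction required = 3.436×10^13 / 9.221×10^15 = 3.73×10^-3 → 0.373 %.

≈ 0.373 %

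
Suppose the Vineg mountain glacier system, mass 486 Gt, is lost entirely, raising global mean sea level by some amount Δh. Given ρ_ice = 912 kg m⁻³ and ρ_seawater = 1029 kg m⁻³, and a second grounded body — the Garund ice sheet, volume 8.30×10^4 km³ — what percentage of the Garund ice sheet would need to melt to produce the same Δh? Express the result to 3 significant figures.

≈ 0.642 %

Equal sea-level rise means equal mass of meltwater, i.e. equal mass of ice lost.
Ice mass of Vineg: 4.860×10^14 kg; ice mass of Garund: 7.570×10^16 kg.
Fraction required = 4.860×10^14 / 7.570×10^16 = 6.42×10^-3 → 0.642 %.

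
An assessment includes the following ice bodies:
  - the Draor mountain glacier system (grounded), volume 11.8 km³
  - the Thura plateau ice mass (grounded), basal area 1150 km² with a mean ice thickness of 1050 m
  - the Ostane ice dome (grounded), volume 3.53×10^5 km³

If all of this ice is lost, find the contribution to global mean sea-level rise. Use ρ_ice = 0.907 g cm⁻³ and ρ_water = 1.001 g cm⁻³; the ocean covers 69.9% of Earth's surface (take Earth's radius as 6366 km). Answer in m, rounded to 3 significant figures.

≈ 0.902 m

Draor: 11.8 km³ × (907/1001) = 10.69 km³ of water.
Thura: ice volume = 1150 km² × 1050 m = 1208 km³; 1208 × (907/1001) = 1094 km³ of water.
Ostane: 3.53×10^5 km³ × (907/1001) = 3.199×10^5 km³ of water.
Total added water ≈ 3.210×10^14 m³ over 3.56×10^14 m² → Δh = 0.902 m.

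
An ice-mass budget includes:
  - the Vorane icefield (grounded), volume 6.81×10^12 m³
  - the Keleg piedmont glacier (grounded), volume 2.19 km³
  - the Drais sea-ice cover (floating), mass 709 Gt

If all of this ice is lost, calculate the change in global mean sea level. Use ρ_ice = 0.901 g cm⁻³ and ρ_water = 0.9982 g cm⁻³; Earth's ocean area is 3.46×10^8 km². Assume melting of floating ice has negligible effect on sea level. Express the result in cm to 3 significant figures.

≈ 1.78 cm

Vorane: 6.81×10^12 m³ × (901/998.2) = 6.147×10^12 m³ of water.
Keleg: 2.19 km³ × (901/998.2) = 1.977 km³ of water.
The Drais sea-ice cover is floating and already displaces its own weight of water, so its melt adds essentially nothing to sea level.
Total added water ≈ 6.149×10^12 m³ over 3.46×10^14 m² → Δh = 0.0178 m = 1.78 cm.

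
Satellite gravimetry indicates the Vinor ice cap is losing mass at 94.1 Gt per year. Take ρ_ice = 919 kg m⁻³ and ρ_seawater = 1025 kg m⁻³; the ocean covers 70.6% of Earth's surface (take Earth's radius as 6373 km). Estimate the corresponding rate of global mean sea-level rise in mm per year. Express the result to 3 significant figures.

≈ 0.255 mm/yr

ρ_w = 1025 kg m⁻³. Annual water volume added = 94.1 Gt / ρ_w = 9.410×10^13 kg / 1025 kg m⁻³ = 9.180×10^10 m³.
Δh per year = 9.180×10^10 / 3.60×10^14 = 2.55×10^-4 m = 0.255 mm.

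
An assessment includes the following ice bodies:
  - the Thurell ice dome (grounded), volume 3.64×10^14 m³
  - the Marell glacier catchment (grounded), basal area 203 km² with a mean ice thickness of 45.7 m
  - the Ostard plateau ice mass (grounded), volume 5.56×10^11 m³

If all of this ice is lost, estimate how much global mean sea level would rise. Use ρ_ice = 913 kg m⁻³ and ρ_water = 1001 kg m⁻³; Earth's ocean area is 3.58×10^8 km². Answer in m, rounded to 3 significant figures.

Thurell: 3.64×10^14 m³ × (913/1001) = 3.320×10^14 m³ of water.
Marell: ice volume = 203 km² × 45.7 m = 9.277 km³; 9.277 × (913/1001) = 8.462 km³ of water.
Ostard: 5.56×10^11 m³ × (913/1001) = 5.071×10^11 m³ of water.
Total added water ≈ 3.325×10^14 m³ over 3.58×10^14 m² → Δh = 0.929 m.

≈ 0.929 m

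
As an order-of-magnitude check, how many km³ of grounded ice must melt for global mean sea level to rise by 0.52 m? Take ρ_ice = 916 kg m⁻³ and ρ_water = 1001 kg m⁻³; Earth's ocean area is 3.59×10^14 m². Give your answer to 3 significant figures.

≈ 2.04×10^5 km³

Required water volume = Δh × A = 0.52 m × 3.59×10^14 m² = 1.867×10^14 m³ = 1.867×10^5 km³.
Ice volume = water volume × ρ_w/ρ_ice = 1.867×10^5 × 1001/916 = 2.04×10^5 km³.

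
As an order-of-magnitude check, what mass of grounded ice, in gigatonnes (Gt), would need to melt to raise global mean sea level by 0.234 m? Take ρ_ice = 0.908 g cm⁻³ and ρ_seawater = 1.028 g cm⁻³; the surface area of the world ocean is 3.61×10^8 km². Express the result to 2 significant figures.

Required water volume = Δh × A = 0.234 m × 3.61×10^14 m² = 8.447×10^13 m³.
ρ_w = 1.028 g cm⁻³ = 1028 kg m⁻³, so the mass of water = 8.447×10^13 m³ × 1028 kg m⁻³ = 8.684×10^16 kg = 8.7×10^4 Gt (and the same mass of ice, by conservation).

≈ 8.7×10^4 Gt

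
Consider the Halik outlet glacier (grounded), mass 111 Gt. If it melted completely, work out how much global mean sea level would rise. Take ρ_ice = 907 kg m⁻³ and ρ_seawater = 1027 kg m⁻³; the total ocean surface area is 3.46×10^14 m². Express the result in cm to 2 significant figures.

≈ 0.031 cm

Halik: 111 Gt = 1.110×10^14 kg; dividing by ρ_w = 1027 kg m⁻³ gives 1.081×10^11 m³ of water.
Spread over 3.46×10^14 m² of ocean, Δh = 1.081×10^11 / 3.46×10^14 = 3.12×10^-4 m = 0.031 cm.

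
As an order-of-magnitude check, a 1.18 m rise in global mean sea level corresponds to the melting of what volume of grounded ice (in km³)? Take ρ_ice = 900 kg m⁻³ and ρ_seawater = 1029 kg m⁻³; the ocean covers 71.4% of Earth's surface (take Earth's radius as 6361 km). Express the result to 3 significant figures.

≈ 4.90×10^5 km³

Required water volume = Δh × A = 1.18 m × 3.63×10^14 m² = 4.284×10^14 m³ = 4.284×10^5 km³.
Ice volume = water volume × ρ_w/ρ_ice = 4.284×10^5 × 1029/900 = 4.90×10^5 km³.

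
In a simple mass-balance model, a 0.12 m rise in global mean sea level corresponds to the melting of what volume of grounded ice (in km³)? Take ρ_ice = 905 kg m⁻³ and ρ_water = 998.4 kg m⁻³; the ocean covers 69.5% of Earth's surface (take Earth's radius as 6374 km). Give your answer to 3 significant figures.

≈ 4.70×10^4 km³

Required water volume = Δh × A = 0.12 m × 3.55×10^14 m² = 4.258×10^13 m³ = 4.258×10^4 km³.
Ice volume = water volume × ρ_w/ρ_ice = 4.258×10^4 × 998.4/905 = 4.70×10^4 km³.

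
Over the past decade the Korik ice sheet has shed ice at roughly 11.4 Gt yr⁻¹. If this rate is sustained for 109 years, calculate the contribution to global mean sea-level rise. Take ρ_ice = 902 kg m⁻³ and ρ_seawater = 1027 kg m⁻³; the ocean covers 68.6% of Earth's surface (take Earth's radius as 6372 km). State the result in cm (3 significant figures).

≈ 0.346 cm

Total mass lost = 11.4 Gt/yr × 109 yr = 1243 Gt = 1.243×10^15 kg.
ρ_w = 1027 kg m⁻³, so water volume = 1.243×10^15 / 1027 = 1.210×10^12 m³.
Δh = 1.210×10^12 / 3.50×10^14 = 3.46×10^-3 m = 0.346 cm.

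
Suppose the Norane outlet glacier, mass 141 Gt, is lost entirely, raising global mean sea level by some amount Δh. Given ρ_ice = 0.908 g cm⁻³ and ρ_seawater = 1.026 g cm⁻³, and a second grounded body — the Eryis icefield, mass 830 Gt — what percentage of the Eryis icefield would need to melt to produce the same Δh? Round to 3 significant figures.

≈ 17.0 %

Equal sea-level rise means equal mass of meltwater, i.e. equal mass of ice lost.
Ice mass of Norane: 1.410×10^14 kg; ice mass of Eryis: 8.300×10^14 kg.
Fraction required = 1.410×10^14 / 8.300×10^14 = 0.170 → 17.0 %.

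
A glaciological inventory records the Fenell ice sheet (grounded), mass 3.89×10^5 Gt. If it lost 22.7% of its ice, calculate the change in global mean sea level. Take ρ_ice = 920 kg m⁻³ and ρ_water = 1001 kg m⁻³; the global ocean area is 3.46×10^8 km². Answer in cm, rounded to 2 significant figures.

≈ 25 cm

Fenell: 0.227 × 3.89×10^5 Gt = 8.830×10^16 kg; dividing by ρ_w = 1001 kg m⁻³ gives 8.821×10^13 m³ of water.
Spread over 3.46×10^14 m² of ocean, Δh = 8.821×10^13 / 3.46×10^14 = 0.255 m = 25 cm.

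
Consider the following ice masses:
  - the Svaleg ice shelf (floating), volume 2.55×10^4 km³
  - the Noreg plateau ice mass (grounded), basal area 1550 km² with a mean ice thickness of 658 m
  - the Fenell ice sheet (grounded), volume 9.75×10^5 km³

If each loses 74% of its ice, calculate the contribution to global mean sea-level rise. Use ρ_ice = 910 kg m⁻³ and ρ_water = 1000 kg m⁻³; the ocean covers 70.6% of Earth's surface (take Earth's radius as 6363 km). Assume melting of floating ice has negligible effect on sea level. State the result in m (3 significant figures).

≈ 1.83 m

The Svaleg ice shelf is floating and already displaces its own weight of water, so its melt adds essentially nothing to sea level.
Noreg: ice volume = 1550 km² × 658 m = 1020 km³; 0.74 × 1020 × (910/1000) = 686.8 km³ of water.
Fenell: 0.74 × 9.75×10^5 km³ × (910/1000) = 6.566×10^5 km³ of water.
Total added water ≈ 6.573×10^14 m³ over 3.59×10^14 m² → Δh = 1.83 m.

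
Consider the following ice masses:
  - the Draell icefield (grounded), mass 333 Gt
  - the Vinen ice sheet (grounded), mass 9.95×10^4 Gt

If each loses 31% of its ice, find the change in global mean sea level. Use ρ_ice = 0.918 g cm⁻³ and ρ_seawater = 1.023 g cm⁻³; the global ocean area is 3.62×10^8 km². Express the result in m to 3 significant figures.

≈ 0.0836 m

Draell: 0.31 × 333 Gt = 1.032×10^14 kg; dividing by ρ_w = 1.023 g cm⁻³ = 1023 kg m⁻³ gives 1.009×10^11 m³ of water.
Vinen: 0.31 × 9.95×10^4 Gt = 3.084×10^16 kg; dividing by ρ_w = 1023 kg m⁻³ gives 3.015×10^13 m³ of water.
Total added water ≈ 3.025×10^13 m³ over 3.62×10^14 m² → Δh = 0.0836 m.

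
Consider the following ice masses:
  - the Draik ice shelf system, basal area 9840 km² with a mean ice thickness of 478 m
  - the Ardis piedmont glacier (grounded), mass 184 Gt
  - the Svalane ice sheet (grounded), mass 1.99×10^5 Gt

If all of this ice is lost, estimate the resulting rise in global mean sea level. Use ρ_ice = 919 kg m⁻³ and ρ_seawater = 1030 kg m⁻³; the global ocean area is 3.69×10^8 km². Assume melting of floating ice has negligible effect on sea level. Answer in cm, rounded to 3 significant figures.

≈ 52.4 cm

The Draik ice shelf system is floating and already displaces its own weight of water, so its melt adds essentially nothing to sea level.
Ardis: 184 Gt = 1.840×10^14 kg; dividing by ρ_w = 1030 kg m⁻³ gives 1.786×10^11 m³ of water.
Svalane: 1.99×10^5 Gt = 1.990×10^17 kg; dividing by ρ_w = 1030 kg m⁻³ gives 1.932×10^14 m³ of water.
Total added water ≈ 1.934×10^14 m³ over 3.69×10^14 m² → Δh = 0.524 m = 52.4 cm.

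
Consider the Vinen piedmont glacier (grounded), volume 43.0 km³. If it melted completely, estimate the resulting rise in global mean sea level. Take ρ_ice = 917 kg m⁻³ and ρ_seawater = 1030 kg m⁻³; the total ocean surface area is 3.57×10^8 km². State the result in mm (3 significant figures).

≈ 0.107 mm

Vinen: 43.0 km³ × (917/1030) = 38.28 km³ of water.
Spread over 3.57×10^14 m² of ocean, Δh = 3.828×10^10 / 3.57×10^14 = 1.07×10^-4 m = 0.107 mm.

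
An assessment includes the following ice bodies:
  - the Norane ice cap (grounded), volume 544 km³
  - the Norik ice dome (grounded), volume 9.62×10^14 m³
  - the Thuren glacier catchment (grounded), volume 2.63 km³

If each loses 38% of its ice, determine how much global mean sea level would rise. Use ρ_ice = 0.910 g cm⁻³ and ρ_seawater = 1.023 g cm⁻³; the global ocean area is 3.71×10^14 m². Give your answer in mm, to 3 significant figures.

Norane: 0.38 × 544 km³ × (910/1023) = 183.9 km³ of water.
Norik: 0.38 × 9.62×10^14 m³ × (910/1023) = 3.252×10^14 m³ of water.
Thuren: 0.38 × 2.63 km³ × (910/1023) = 0.8890 km³ of water.
Total added water ≈ 3.254×10^14 m³ over 3.71×10^14 m² → Δh = 0.877 m = 877 mm.

≈ 877 mm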